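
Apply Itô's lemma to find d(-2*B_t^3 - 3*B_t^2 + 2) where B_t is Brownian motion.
d(-2*B_t^3 - 3*B_t^2 + 2) = (-6*B_t - 3) dt + (6*B_t*(-B_t - 1)) dB_t

Itô's formula for f(B_t) gives d f(B_t) = f'(B_t) dB_t + (1/2) f''(B_t) dt. Compute derivatives of f(x) = -2*x^3 - 3*x^2 + 2:
  f'(x)  = 6*x*(-x - 1)
  f''(x) = -12*x - 6
Substitute x = B_t and multiply the f'' term by 1/2:
  drift     = (1/2) * (-12*x - 6) evaluated at B_t = -6*B_t - 3
  diffusion = (6*x*(-x - 1)) evaluated at B_t = 6*B_t*(-B_t - 1)
Therefore d(-2*B_t^3 - 3*B_t^2 + 2) = (-6*B_t - 3) dt + (6*B_t*(-B_t - 1)) dB_t.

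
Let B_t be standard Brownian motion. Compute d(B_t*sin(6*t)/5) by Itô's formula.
d(B_t*sin(6*t)/5) = (6*B_t*cos(6*t)/5) dt + (sin(6*t)/5) dB_t

Itô's formula for f(t, x): d f(t, B_t) = (f_t + (1/2) f_xx) dt + f_x dB_t. Compute partials of f(t, x) = x*sin(6*t)/5:
  f_t(t,x)  = 6*x*cos(6*t)/5
  f_x(t,x)  = sin(6*t)/5
  f_xx(t,x) = 0
Assemble drift = f_t + (1/2) f_xx = 6*x*cos(6*t)/5 and diffusion = f_x = sin(6*t)/5. Substituting x = B_t:
  d(B_t*sin(6*t)/5) = (6*B_t*cos(6*t)/5) dt + (sin(6*t)/5) dB_t.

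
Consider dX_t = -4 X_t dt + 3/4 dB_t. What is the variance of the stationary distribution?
lim Var(X_t) = 9/128

The OU SDE dX = -theta X dt + sigma dB admits the integrating factor exp(theta t): d(exp(theta t) X_t) = sigma exp(theta t) dB_t. Integrating from 0 to t gives X_t = x_0 * exp(-theta t) + sigma * int_0^t exp(-theta (t-s)) dB_s for any initial x_0. The Itô integral has variance (by the Itô isometry) sigma^2 * int_0^t exp(-2 theta (t - s)) ds = sigma^2 * (1 - exp(-2 theta t)) / (2 theta), independent of x_0.
With theta = 4, sigma = 3/4:
  Var(X_t) = (3/4)^2 * (1 - exp(-2*4 t)) / (2 * 4) = 9/128 - 9*exp(-8*t)/128.
As t -> infinity, exp(-2*4 t) -> 0, so the stationary variance is sigma^2 / (2 theta) = 9/128.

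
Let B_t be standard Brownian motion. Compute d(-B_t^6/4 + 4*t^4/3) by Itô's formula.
d(-B_t^6/4 + 4*t^4/3) = (-15*B_t^4/4 + 16*t^3/3) dt + (-3*B_t^5/2) dB_t

Itô's formula for f(t, x): d f(t, B_t) = (f_t + (1/2) f_xx) dt + f_x dB_t. Compute partials of f(t, x) = 4*t^4/3 - x^6/4:
  f_t(t,x)  = 16*t^3/3
  f_x(t,x)  = -3*x^5/2
  f_xx(t,x) = -15*x^4/2
Assemble drift = f_t + (1/2) f_xx = 16*t^3/3 - 15*x^4/4 and diffusion = f_x = -3*x^5/2. Substituting x = B_t:
  d(-B_t^6/4 + 4*t^4/3) = (-15*B_t^4/4 + 16*t^3/3) dt + (-3*B_t^5/2) dB_t.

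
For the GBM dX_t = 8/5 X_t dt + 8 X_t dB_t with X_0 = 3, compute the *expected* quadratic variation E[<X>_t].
E[<X>_t] = 60*exp(336*t/5)/7 - 60/7

<X>_t = int_0^t (8 * X_s)^2 ds. Taking expectation inside the integral: E[<X>_t] = 8^2 * int_0^t E[X_s^2] ds. For GBM, E[X_s^2] = x_0^2 * exp((2 mu + sigma^2) s). Integrating:
  E[<X>_t] = 8^2 * 3^2 * (exp((2*(8/5) + 8^2) t) - 1) / (2*(8/5) + 8^2)
           = 8^2 * 3^2 * (exp((336/5) t) - 1) / (336/5) = 60*exp(336*t/5)/7 - 60/7.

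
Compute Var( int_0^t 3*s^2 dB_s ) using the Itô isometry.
Var = 9*t^5/5

The Itô integral of a deterministic integrand f(s) has mean 0 because each increment f(s) * (B_{s+ds} - B_s) has mean 0. By the Itô isometry:
  Var( int_0^t f(s) dB_s ) = E[ (int_0^t f(s) dB_s)^2 ] = int_0^t f(s)^2 ds.
Here f(s) = 3*s^2, so f(s)^2 = 9*s^4. Integrate:
  int_0^t (9*s^4) ds = 9*t^5/5.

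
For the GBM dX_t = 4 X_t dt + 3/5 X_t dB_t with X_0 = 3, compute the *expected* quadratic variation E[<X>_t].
E[<X>_t] = 81*exp(209*t/25)/209 - 81/209

<X>_t = int_0^t ((3/5) * X_s)^2 ds. Taking expectation inside the integral: E[<X>_t] = (3/5)^2 * int_0^t E[X_s^2] ds. For GBM, E[X_s^2] = x_0^2 * exp((2 mu + sigma^2) s). Integrating:
  E[<X>_t] = (3/5)^2 * 3^2 * (exp((2*4 + (3/5)^2) t) - 1) / (2*4 + (3/5)^2)
           = (3/5)^2 * 3^2 * (exp((209/25) t) - 1) / (209/25) = 81*exp(209*t/25)/209 - 81/209.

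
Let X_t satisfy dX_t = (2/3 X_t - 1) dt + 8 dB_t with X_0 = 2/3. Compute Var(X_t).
Var(X_t) = 48*exp(4*t/3) - 48

The variance V(t) = Var(X_t) satisfies V'(t) = 2 a V(t) + c^2 with V(0) = 0 (drift coefficient is linear in X, diffusion is constant). With a = 2/3, c = 8, the solution is
  V(t) = (c^2 / (2 a)) * (exp(2 a t) - 1)
       = (8^2 / (2*(2/3))) * (exp((4/3) t) - 1)
       = 48*exp(4*t/3) - 48.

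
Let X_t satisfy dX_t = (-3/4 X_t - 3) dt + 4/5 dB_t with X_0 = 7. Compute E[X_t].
E[X_t] = -4 + 11*exp(-3*t/4)

Taking expectations and using E[dB_t] = 0, the mean m(t) = E[X_t] satisfies the ODE m'(t) = a m(t) + b with m(0) = x_0. With a = -3/4, b = -3, x_0 = 7, the solution is
  m(t) = x_0 * exp(a t) + (b/a) * (exp(a t) - 1)
       = 7 * exp((-3/4) t) + ((-3)/(-3/4)) * (exp((-3/4) t) - 1)
       = -4 + 11*exp(-3*t/4).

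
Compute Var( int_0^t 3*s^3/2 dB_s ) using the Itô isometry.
Var = 9*t^7/28

The Itô integral of a deterministic integrand f(s) has mean 0 because each increment f(s) * (B_{s+ds} - B_s) has mean 0. By the Itô isometry:
  Var( int_0^t f(s) dB_s ) = E[ (int_0^t f(s) dB_s)^2 ] = int_0^t f(s)^2 ds.
Here f(s) = 3*s^3/2, so f(s)^2 = 9*s^6/4. Integrate:
  int_0^t (9*s^6/4) ds = 9*t^7/28.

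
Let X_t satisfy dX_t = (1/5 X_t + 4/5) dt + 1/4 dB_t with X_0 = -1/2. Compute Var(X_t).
Var(X_t) = 5*exp(2*t/5)/32 - 5/32

The variance V(t) = Var(X_t) satisfies V'(t) = 2 a V(t) + c^2 with V(0) = 0 (drift coefficient is linear in X, diffusion is constant). With a = 1/5, c = 1/4, the solution is
  V(t) = (c^2 / (2 a)) * (exp(2 a t) - 1)
       = ((1/4)^2 / (2*(1/5))) * (exp((2/5) t) - 1)
       = 5*exp(2*t/5)/32 - 5/32.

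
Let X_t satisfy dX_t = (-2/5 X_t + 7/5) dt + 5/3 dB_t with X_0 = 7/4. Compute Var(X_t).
Var(X_t) = 125/36 - 125*exp(-4*t/5)/36

The variance V(t) = Var(X_t) satisfies V'(t) = 2 a V(t) + c^2 with V(0) = 0 (drift coefficient is linear in X, diffusion is constant). With a = -2/5, c = 5/3, the solution is
  V(t) = (c^2 / (2 a)) * (exp(2 a t) - 1)
       = ((5/3)^2 / (2*(-2/5))) * (exp((-4/5) t) - 1)
       = 125/36 - 125*exp(-4*t/5)/36.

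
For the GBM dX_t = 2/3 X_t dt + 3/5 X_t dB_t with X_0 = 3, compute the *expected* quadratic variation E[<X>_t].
E[<X>_t] = 243*exp(127*t/75)/127 - 243/127

<X>_t = int_0^t ((3/5) * X_s)^2 ds. Taking expectation inside the integral: E[<X>_t] = (3/5)^2 * int_0^t E[X_s^2] ds. For GBM, E[X_s^2] = x_0^2 * exp((2 mu + sigma^2) s). Integrating:
  E[<X>_t] = (3/5)^2 * 3^2 * (exp((2*(2/3) + (3/5)^2) t) - 1) / (2*(2/3) + (3/5)^2)
           = (3/5)^2 * 3^2 * (exp((127/75) t) - 1) / (127/75) = 243*exp(127*t/75)/127 - 243/127.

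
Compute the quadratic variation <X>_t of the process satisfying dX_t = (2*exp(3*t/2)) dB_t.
<X>_t = 4*exp(3*t)/3 - 4/3

For an Itô process dX_t = a(t) dt + b(t) dB_t, the quadratic variation is <X>_t = int_0^t b(s)^2 ds (the drift term does not contribute). Here b(s) = 2*exp(3*s/2), so
  b(s)^2 = 4*exp(3*s).
Integrating from 0 to t:
  <X>_t = int_0^t (4*exp(3*s)) ds = 4*exp(3*t)/3 - 4/3.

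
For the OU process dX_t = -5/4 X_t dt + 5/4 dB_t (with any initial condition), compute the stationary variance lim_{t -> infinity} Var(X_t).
lim Var(X_t) = 5/8

The OU SDE dX = -theta X dt + sigma dB admits the integrating factor exp(theta t): d(exp(theta t) X_t) = sigma exp(theta t) dB_t. Integrating from 0 to t gives X_t = x_0 * exp(-theta t) + sigma * int_0^t exp(-theta (t-s)) dB_s for any initial x_0. The Itô integral has variance (by the Itô isometry) sigma^2 * int_0^t exp(-2 theta (t - s)) ds = sigma^2 * (1 - exp(-2 theta t)) / (2 theta), independent of x_0.
With theta = 5/4, sigma = 5/4:
  Var(X_t) = (5/4)^2 * (1 - exp(-2*5/4 t)) / (2 * 5/4) = 5/8 - 5*exp(-5*t/2)/8.
As t -> infinity, exp(-2*5/4 t) -> 0, so the stationary variance is sigma^2 / (2 theta) = 5/8.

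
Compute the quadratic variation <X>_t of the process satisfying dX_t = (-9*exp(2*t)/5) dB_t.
<X>_t = 81*exp(4*t)/100 - 81/100

For an Itô process dX_t = a(t) dt + b(t) dB_t, the quadratic variation is <X>_t = int_0^t b(s)^2 ds (the drift term does not contribute). Here b(s) = -9*exp(2*s)/5, so
  b(s)^2 = 81*exp(4*s)/25.
Integrating from 0 to t:
  <X>_t = int_0^t (81*exp(4*s)/25) ds = 81*exp(4*t)/100 - 81/100.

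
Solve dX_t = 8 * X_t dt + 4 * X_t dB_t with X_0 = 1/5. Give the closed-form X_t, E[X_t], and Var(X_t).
X_t = 1/5 * exp((0) t + (4) B_t); E[X_t] = exp(8*t)/5; Var(X_t) = (exp(16*t) - 1)*exp(16*t)/25

For GBM dX = mu X dt + sigma X dB with X_0 = x_0, apply Itô to Y = log X: dY = (mu - sigma^2/2) dt + sigma dB, so Y_t = log(x_0) + (mu - sigma^2/2) t + sigma B_t and hence X_t = x_0 * exp((mu - sigma^2/2) t + sigma B_t).
With mu = 8, sigma = 4, x_0 = 1/5, this gives:
  X_t = 1/5 * exp((0) * t + (4) * B_t).
Since sigma*B_t ~ Normal(0, sigma^2 t), E[exp(sigma*B_t)] = exp(sigma^2 t / 2); so E[X_t] = x_0 * exp((mu - sigma^2/2) t) * exp(sigma^2 t / 2) = x_0 * exp(mu t) = exp(8*t)/5.
Var(X_t) = E[X_t^2] - (E[X_t])^2 = x_0^2 * exp(2 mu t) * (exp(sigma^2 t) - 1) = (exp(16*t) - 1)*exp(16*t)/25.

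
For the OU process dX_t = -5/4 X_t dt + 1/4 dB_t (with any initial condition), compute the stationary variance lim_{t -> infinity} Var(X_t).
lim Var(X_t) = 1/40

The OU SDE dX = -theta X dt + sigma dB admits the integrating factor exp(theta t): d(exp(theta t) X_t) = sigma exp(theta t) dB_t. Integrating from 0 to t gives X_t = x_0 * exp(-theta t) + sigma * int_0^t exp(-theta (t-s)) dB_s for any initial x_0. The Itô integral has variance (by the Itô isometry) sigma^2 * int_0^t exp(-2 theta (t - s)) ds = sigma^2 * (1 - exp(-2 theta t)) / (2 theta), independent of x_0.
With theta = 5/4, sigma = 1/4:
  Var(X_t) = (1/4)^2 * (1 - exp(-2*5/4 t)) / (2 * 5/4) = 1/40 - exp(-5*t/2)/40.
As t -> infinity, exp(-2*5/4 t) -> 0, so the stationary variance is sigma^2 / (2 theta) = 1/40.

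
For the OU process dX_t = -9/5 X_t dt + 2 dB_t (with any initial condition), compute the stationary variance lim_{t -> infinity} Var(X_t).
lim Var(X_t) = 10/9

The OU SDE dX = -theta X dt + sigma dB admits the integrating factor exp(theta t): d(exp(theta t) X_t) = sigma exp(theta t) dB_t. Integrating from 0 to t gives X_t = x_0 * exp(-theta t) + sigma * int_0^t exp(-theta (t-s)) dB_s for any initial x_0. The Itô integral has variance (by the Itô isometry) sigma^2 * int_0^t exp(-2 theta (t - s)) ds = sigma^2 * (1 - exp(-2 theta t)) / (2 theta), independent of x_0.
With theta = 9/5, sigma = 2:
  Var(X_t) = (2)^2 * (1 - exp(-2*9/5 t)) / (2 * 9/5) = 10/9 - 10*exp(-18*t/5)/9.
As t -> infinity, exp(-2*9/5 t) -> 0, so the stationary variance is sigma^2 / (2 theta) = 10/9.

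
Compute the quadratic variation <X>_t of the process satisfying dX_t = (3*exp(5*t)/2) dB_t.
<X>_t = 9*exp(10*t)/40 - 9/40

For an Itô process dX_t = a(t) dt + b(t) dB_t, the quadratic variation is <X>_t = int_0^t b(s)^2 ds (the drift term does not contribute). Here b(s) = 3*exp(5*s)/2, so
  b(s)^2 = 9*exp(10*s)/4.
Integrating from 0 to t:
  <X>_t = int_0^t (9*exp(10*s)/4) ds = 9*exp(10*t)/40 - 9/40.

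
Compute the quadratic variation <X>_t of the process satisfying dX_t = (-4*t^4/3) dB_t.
<X>_t = 16*t^9/81

For an Itô process dX_t = a(t) dt + b(t) dB_t, the quadratic variation is <X>_t = int_0^t b(s)^2 ds (the drift term does not contribute). Here b(s) = -4*s^4/3, so
  b(s)^2 = 16*s^8/9.
Integrating from 0 to t:
  <X>_t = int_0^t (16*s^8/9) ds = 16*t^9/81.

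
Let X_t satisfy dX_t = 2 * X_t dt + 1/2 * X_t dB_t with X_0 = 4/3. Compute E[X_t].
E[X_t] = 4*exp(2*t)/3

For GBM dX = mu X dt + sigma X dB with X_0 = x_0, apply Itô to Y = log X: dY = (mu - sigma^2/2) dt + sigma dB, so Y_t = log(x_0) + (mu - sigma^2/2) t + sigma B_t and hence X_t = x_0 * exp((mu - sigma^2/2) t + sigma B_t).
With mu = 2, sigma = 1/2, x_0 = 4/3, this gives:
  X_t = 4/3 * exp((15/8) * t + (1/2) * B_t).
Since sigma*B_t ~ Normal(0, sigma^2 t), E[exp(sigma*B_t)] = exp(sigma^2 t / 2); so E[X_t] = x_0 * exp((mu - sigma^2/2) t) * exp(sigma^2 t / 2) = x_0 * exp(mu t) = 4*exp(2*t)/3.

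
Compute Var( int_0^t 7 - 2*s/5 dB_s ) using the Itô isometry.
Var = t*(4*t^2 - 210*t + 3675)/75

The Itô integral of a deterministic integrand f(s) has mean 0 because each increment f(s) * (B_{s+ds} - B_s) has mean 0. By the Itô isometry:
  Var( int_0^t f(s) dB_s ) = E[ (int_0^t f(s) dB_s)^2 ] = int_0^t f(s)^2 ds.
Here f(s) = 7 - 2*s/5, so f(s)^2 = (2*s - 35)^2/25. Integrate:
  int_0^t ((2*s - 35)^2/25) ds = t*(4*t^2 - 210*t + 3675)/75.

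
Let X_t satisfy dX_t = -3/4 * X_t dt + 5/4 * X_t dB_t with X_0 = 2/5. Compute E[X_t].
E[X_t] = 2*exp(-3*t/4)/5

For GBM dX = mu X dt + sigma X dB with X_0 = x_0, apply Itô to Y = log X: dY = (mu - sigma^2/2) dt + sigma dB, so Y_t = log(x_0) + (mu - sigma^2/2) t + sigma B_t and hence X_t = x_0 * exp((mu - sigma^2/2) t + sigma B_t).
With mu = -3/4, sigma = 5/4, x_0 = 2/5, this gives:
  X_t = 2/5 * exp((-49/32) * t + (5/4) * B_t).
Since sigma*B_t ~ Normal(0, sigma^2 t), E[exp(sigma*B_t)] = exp(sigma^2 t / 2); so E[X_t] = x_0 * exp((mu - sigma^2/2) t) * exp(sigma^2 t / 2) = x_0 * exp(mu t) = 2*exp(-3*t/4)/5.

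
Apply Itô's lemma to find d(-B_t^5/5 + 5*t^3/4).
d(-B_t^5/5 + 5*t^3/4) = (-2*B_t^3 + 15*t^2/4) dt + (-B_t^4) dB_t

Itô's formula for f(t, x): d f(t, B_t) = (f_t + (1/2) f_xx) dt + f_x dB_t. Compute partials of f(t, x) = 5*t^3/4 - x^5/5:
  f_t(t,x)  = 15*t^2/4
  f_x(t,x)  = -x^4
  f_xx(t,x) = -4*x^3
Assemble drift = f_t + (1/2) f_xx = 15*t^2/4 - 2*x^3 and diffusion = f_x = -x^4. Substituting x = B_t:
  d(-B_t^5/5 + 5*t^3/4) = (-2*B_t^3 + 15*t^2/4) dt + (-B_t^4) dB_t.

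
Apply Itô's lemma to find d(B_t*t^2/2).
d(B_t*t^2/2) = (B_t*t) dt + (t^2/2) dB_t

Itô's formula for f(t, x): d f(t, B_t) = (f_t + (1/2) f_xx) dt + f_x dB_t. Compute partials of f(t, x) = t^2*x/2:
  f_t(t,x)  = t*x
  f_x(t,x)  = t^2/2
  f_xx(t,x) = 0
Assemble drift = f_t + (1/2) f_xx = t*x and diffusion = f_x = t^2/2. Substituting x = B_t:
  d(B_t*t^2/2) = (B_t*t) dt + (t^2/2) dB_t.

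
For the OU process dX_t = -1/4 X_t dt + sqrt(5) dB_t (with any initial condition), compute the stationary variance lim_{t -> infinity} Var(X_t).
lim Var(X_t) = 10

The OU SDE dX = -theta X dt + sigma dB admits the integrating factor exp(theta t): d(exp(theta t) X_t) = sigma exp(theta t) dB_t. Integrating from 0 to t gives X_t = x_0 * exp(-theta t) + sigma * int_0^t exp(-theta (t-s)) dB_s for any initial x_0. The Itô integral has variance (by the Itô isometry) sigma^2 * int_0^t exp(-2 theta (t - s)) ds = sigma^2 * (1 - exp(-2 theta t)) / (2 theta), independent of x_0.
With theta = 1/4, sigma = sqrt(5):
  Var(X_t) = (sqrt(5))^2 * (1 - exp(-2*1/4 t)) / (2 * 1/4) = 10 - 10*exp(-t/2).
As t -> infinity, exp(-2*1/4 t) -> 0, so the stationary variance is sigma^2 / (2 theta) = 10.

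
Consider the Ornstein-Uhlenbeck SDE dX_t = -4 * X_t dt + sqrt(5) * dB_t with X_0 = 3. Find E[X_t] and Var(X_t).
E[X_t] = 3*exp(-4*t); Var(X_t) = 5/8 - 5*exp(-8*t)/8

The OU SDE dX = -theta X dt + sigma dB admits the integrating factor exp(theta t): d(exp(theta t) X_t) = sigma exp(theta t) dB_t. Integrating from 0 to t:
  X_t = x_0 * exp(-theta t) + sigma * int_0^t exp(-theta (t-s)) dB_s.
The Itô integral has mean 0 and (by the Itô isometry) variance sigma^2 * int_0^t exp(-2 theta (t - s)) ds = sigma^2 * (1 - exp(-2 theta t)) / (2 theta).
With theta = 4, sigma = sqrt(5), x_0 = 3:
  E[X_t] = 3 * exp(-4 t) = 3*exp(-4*t)
  Var(X_t) = (sqrt(5))^2 * (1 - exp(-2*4 t)) / (2 * 4) = 5/8 - 5*exp(-8*t)/8.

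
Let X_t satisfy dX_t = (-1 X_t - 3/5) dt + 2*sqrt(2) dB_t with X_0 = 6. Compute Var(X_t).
Var(X_t) = 4 - 4*exp(-2*t)

The variance V(t) = Var(X_t) satisfies V'(t) = 2 a V(t) + c^2 with V(0) = 0 (drift coefficient is linear in X, diffusion is constant). With a = -1, c = 2*sqrt(2), the solution is
  V(t) = (c^2 / (2 a)) * (exp(2 a t) - 1)
       = ((2*sqrt(2))^2 / (2*(-1))) * (exp((-2) t) - 1)
       = 4 - 4*exp(-2*t).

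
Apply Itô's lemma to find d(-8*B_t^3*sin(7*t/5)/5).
d(-8*B_t^3*sin(7*t/5)/5) = (-8*B_t*(7*B_t^2*cos(7*t/5) + 15*sin(7*t/5))/25) dt + (-24*B_t^2*sin(7*t/5)/5) dB_t

Itô's formula for f(t, x): d f(t, B_t) = (f_t + (1/2) f_xx) dt + f_x dB_t. Compute partials of f(t, x) = -8*x^3*sin(7*t/5)/5:
  f_t(t,x)  = -56*x^3*cos(7*t/5)/25
  f_x(t,x)  = -24*x^2*sin(7*t/5)/5
  f_xx(t,x) = -48*x*sin(7*t/5)/5
Assemble drift = f_t + (1/2) f_xx = -8*x*(7*x^2*cos(7*t/5) + 15*sin(7*t/5))/25 and diffusion = f_x = -24*x^2*sin(7*t/5)/5. Substituting x = B_t:
  d(-8*B_t^3*sin(7*t/5)/5) = (-8*B_t*(7*B_t^2*cos(7*t/5) + 15*sin(7*t/5))/25) dt + (-24*B_t^2*sin(7*t/5)/5) dB_t.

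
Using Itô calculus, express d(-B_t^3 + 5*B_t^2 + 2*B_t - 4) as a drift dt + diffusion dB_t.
d(-B_t^3 + 5*B_t^2 + 2*B_t - 4) = (5 - 3*B_t) dt + (-3*B_t^2 + 10*B_t + 2) dB_t

Itô's formula for f(B_t) gives d f(B_t) = f'(B_t) dB_t + (1/2) f''(B_t) dt. Compute derivatives of f(x) = -x^3 + 5*x^2 + 2*x - 4:
  f'(x)  = -3*x^2 + 10*x + 2
  f''(x) = 10 - 6*x
Substitute x = B_t and multiply the f'' term by 1/2:
  drift     = (1/2) * (10 - 6*x) evaluated at B_t = 5 - 3*B_t
  diffusion = (-3*x^2 + 10*x + 2) evaluated at B_t = -3*B_t^2 + 10*B_t + 2
Therefore d(-B_t^3 + 5*B_t^2 + 2*B_t - 4) = (5 - 3*B_t) dt + (-3*B_t^2 + 10*B_t + 2) dB_t.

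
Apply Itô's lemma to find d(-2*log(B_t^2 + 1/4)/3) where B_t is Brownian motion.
d(-2*log(B_t^2 + 1/4)/3) = (8*(4*B_t^2 - 1)/(3*(4*B_t^2 + 1)^2)) dt + (-16*B_t/(12*B_t^2 + 3)) dB_t

Itô's formula for f(B_t) gives d f(B_t) = f'(B_t) dB_t + (1/2) f''(B_t) dt. Compute derivatives of f(x) = -2*log(x^2 + 1/4)/3:
  f'(x)  = -16*x/(12*x^2 + 3)
  f''(x) = 16*(4*x^2 - 1)/(3*(4*x^2 + 1)^2)
Substitute x = B_t and multiply the f'' term by 1/2:
  drift     = (1/2) * (16*(4*x^2 - 1)/(3*(4*x^2 + 1)^2)) evaluated at B_t = 8*(4*B_t^2 - 1)/(3*(4*B_t^2 + 1)^2)
  diffusion = (-16*x/(12*x^2 + 3)) evaluated at B_t = -16*B_t/(12*B_t^2 + 3)
Therefore d(-2*log(B_t^2 + 1/4)/3) = (8*(4*B_t^2 - 1)/(3*(4*B_t^2 + 1)^2)) dt + (-16*B_t/(12*B_t^2 + 3)) dB_t.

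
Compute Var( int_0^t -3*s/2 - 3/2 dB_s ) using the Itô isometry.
Var = 3*t*(t^2 + 3*t + 3)/4

The Itô integral of a deterministic integrand f(s) has mean 0 because each increment f(s) * (B_{s+ds} - B_s) has mean 0. By the Itô isometry:
  Var( int_0^t f(s) dB_s ) = E[ (int_0^t f(s) dB_s)^2 ] = int_0^t f(s)^2 ds.
Here f(s) = -3*s/2 - 3/2, so f(s)^2 = 9*(s + 1)^2/4. Integrate:
  int_0^t (9*(s + 1)^2/4) ds = 3*t*(t^2 + 3*t + 3)/4.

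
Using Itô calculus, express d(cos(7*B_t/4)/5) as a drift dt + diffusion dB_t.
d(cos(7*B_t/4)/5) = (-49*cos(7*B_t/4)/160) dt + (-7*sin(7*B_t/4)/20) dB_t

Itô's formula for f(B_t) gives d f(B_t) = f'(B_t) dB_t + (1/2) f''(B_t) dt. Compute derivatives of f(x) = cos(7*x/4)/5:
  f'(x)  = -7*sin(7*x/4)/20
  f''(x) = -49*cos(7*x/4)/80
Substitute x = B_t and multiply the f'' term by 1/2:
  drift     = (1/2) * (-49*cos(7*x/4)/80) evaluated at B_t = -49*cos(7*B_t/4)/160
  diffusion = (-7*sin(7*x/4)/20) evaluated at B_t = -7*sin(7*B_t/4)/20
Therefore d(cos(7*B_t/4)/5) = (-49*cos(7*B_t/4)/160) dt + (-7*sin(7*B_t/4)/20) dB_t.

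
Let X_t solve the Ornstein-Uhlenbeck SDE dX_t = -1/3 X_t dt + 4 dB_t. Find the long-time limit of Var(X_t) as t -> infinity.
lim Var(X_t) = 24

The OU SDE dX = -theta X dt + sigma dB admits the integrating factor exp(theta t): d(exp(theta t) X_t) = sigma exp(theta t) dB_t. Integrating from 0 to t gives X_t = x_0 * exp(-theta t) + sigma * int_0^t exp(-theta (t-s)) dB_s for any initial x_0. The Itô integral has variance (by the Itô isometry) sigma^2 * int_0^t exp(-2 theta (t - s)) ds = sigma^2 * (1 - exp(-2 theta t)) / (2 theta), independent of x_0.
With theta = 1/3, sigma = 4:
  Var(X_t) = (4)^2 * (1 - exp(-2*1/3 t)) / (2 * 1/3) = 24 - 24*exp(-2*t/3).
As t -> infinity, exp(-2*1/3 t) -> 0, so the stationary variance is sigma^2 / (2 theta) = 24.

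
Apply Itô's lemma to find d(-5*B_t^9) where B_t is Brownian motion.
d(-5*B_t^9) = (-180*B_t^7) dt + (-45*B_t^8) dB_t

Itô's formula for f(B_t) gives d f(B_t) = f'(B_t) dB_t + (1/2) f''(B_t) dt. Compute derivatives of f(x) = -5*x^9:
  f'(x)  = -45*x^8
  f''(x) = -360*x^7
Substitute x = B_t and multiply the f'' term by 1/2:
  drift     = (1/2) * (-360*x^7) evaluated at B_t = -180*B_t^7
  diffusion = (-45*x^8) evaluated at B_t = -45*B_t^8
Therefore d(-5*B_t^9) = (-180*B_t^7) dt + (-45*B_t^8) dB_t.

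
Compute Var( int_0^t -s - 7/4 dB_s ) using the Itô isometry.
Var = t*(16*t^2 + 84*t + 147)/48

The Itô integral of a deterministic integrand f(s) has mean 0 because each increment f(s) * (B_{s+ds} - B_s) has mean 0. By the Itô isometry:
  Var( int_0^t f(s) dB_s ) = E[ (int_0^t f(s) dB_s)^2 ] = int_0^t f(s)^2 ds.
Here f(s) = -s - 7/4, so f(s)^2 = (4*s + 7)^2/16. Integrate:
  int_0^t ((4*s + 7)^2/16) ds = t*(16*t^2 + 84*t + 147)/48.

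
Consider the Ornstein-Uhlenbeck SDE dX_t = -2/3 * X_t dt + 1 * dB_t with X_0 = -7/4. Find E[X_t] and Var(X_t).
E[X_t] = -7*exp(-2*t/3)/4; Var(X_t) = 3/4 - 3*exp(-4*t/3)/4

The OU SDE dX = -theta X dt + sigma dB admits the integrating factor exp(theta t): d(exp(theta t) X_t) = sigma exp(theta t) dB_t. Integrating from 0 to t:
  X_t = x_0 * exp(-theta t) + sigma * int_0^t exp(-theta (t-s)) dB_s.
The Itô integral has mean 0 and (by the Itô isometry) variance sigma^2 * int_0^t exp(-2 theta (t - s)) ds = sigma^2 * (1 - exp(-2 theta t)) / (2 theta).
With theta = 2/3, sigma = 1, x_0 = -7/4:
  E[X_t] = -7/4 * exp(-2/3 t) = -7*exp(-2*t/3)/4
  Var(X_t) = (1)^2 * (1 - exp(-2*2/3 t)) / (2 * 2/3) = 3/4 - 3*exp(-4*t/3)/4.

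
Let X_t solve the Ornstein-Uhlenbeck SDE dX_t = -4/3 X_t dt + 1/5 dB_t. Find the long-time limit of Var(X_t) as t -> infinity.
lim Var(X_t) = 3/200

The OU SDE dX = -theta X dt + sigma dB admits the integrating factor exp(theta t): d(exp(theta t) X_t) = sigma exp(theta t) dB_t. Integrating from 0 to t gives X_t = x_0 * exp(-theta t) + sigma * int_0^t exp(-theta (t-s)) dB_s for any initial x_0. The Itô integral has variance (by the Itô isometry) sigma^2 * int_0^t exp(-2 theta (t - s)) ds = sigma^2 * (1 - exp(-2 theta t)) / (2 theta), independent of x_0.
With theta = 4/3, sigma = 1/5:
  Var(X_t) = (1/5)^2 * (1 - exp(-2*4/3 t)) / (2 * 4/3) = 3/200 - 3*exp(-8*t/3)/200.
As t -> infinity, exp(-2*4/3 t) -> 0, so the stationary variance is sigma^2 / (2 theta) = 3/200.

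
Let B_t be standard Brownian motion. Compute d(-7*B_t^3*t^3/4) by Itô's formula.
d(-7*B_t^3*t^3/4) = (21*B_t*t^2*(-B_t^2 - t)/4) dt + (-21*B_t^2*t^3/4) dB_t

Itô's formula for f(t, x): d f(t, B_t) = (f_t + (1/2) f_xx) dt + f_x dB_t. Compute partials of f(t, x) = -7*t^3*x^3/4:
  f_t(t,x)  = -21*t^2*x^3/4
  f_x(t,x)  = -21*t^3*x^2/4
  f_xx(t,x) = -21*t^3*x/2
Assemble drift = f_t + (1/2) f_xx = 21*t^2*x*(-t - x^2)/4 and diffusion = f_x = -21*t^3*x^2/4. Substituting x = B_t:
  d(-7*B_t^3*t^3/4) = (21*B_t*t^2*(-B_t^2 - t)/4) dt + (-21*B_t^2*t^3/4) dB_t.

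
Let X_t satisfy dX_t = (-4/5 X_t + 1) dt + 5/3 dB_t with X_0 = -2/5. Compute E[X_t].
E[X_t] = 5/4 - 33*exp(-4*t/5)/20

Taking expectations and using E[dB_t] = 0, the mean m(t) = E[X_t] satisfies the ODE m'(t) = a m(t) + b with m(0) = x_0. With a = -4/5, b = 1, x_0 = -2/5, the solution is
  m(t) = x_0 * exp(a t) + (b/a) * (exp(a t) - 1)
       = (-2/5) * exp((-4/5) t) + (1/(-4/5)) * (exp((-4/5) t) - 1)
       = 5/4 - 33*exp(-4*t/5)/20.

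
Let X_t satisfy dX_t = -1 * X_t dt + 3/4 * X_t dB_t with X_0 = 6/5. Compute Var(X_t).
Var(X_t) = (36*exp(9*t/16) - 36)*exp(-2*t)/25

For GBM dX = mu X dt + sigma X dB with X_0 = x_0, apply Itô to Y = log X: dY = (mu - sigma^2/2) dt + sigma dB, so Y_t = log(x_0) + (mu - sigma^2/2) t + sigma B_t and hence X_t = x_0 * exp((mu - sigma^2/2) t + sigma B_t).
With mu = -1, sigma = 3/4, x_0 = 6/5, this gives:
  X_t = 6/5 * exp((-41/32) * t + (3/4) * B_t).
Since sigma*B_t ~ Normal(0, sigma^2 t), E[exp(sigma*B_t)] = exp(sigma^2 t / 2); so E[X_t] = x_0 * exp((mu - sigma^2/2) t) * exp(sigma^2 t / 2) = x_0 * exp(mu t) = 6*exp(-t)/5.
Var(X_t) = E[X_t^2] - (E[X_t])^2 = x_0^2 * exp(2 mu t) * (exp(sigma^2 t) - 1) = (36*exp(9*t/16) - 36)*exp(-2*t)/25.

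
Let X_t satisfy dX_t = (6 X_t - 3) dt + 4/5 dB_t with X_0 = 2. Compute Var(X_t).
Var(X_t) = 4*exp(12*t)/75 - 4/75

The variance V(t) = Var(X_t) satisfies V'(t) = 2 a V(t) + c^2 with V(0) = 0 (drift coefficient is linear in X, diffusion is constant). With a = 6, c = 4/5, the solution is
  V(t) = (c^2 / (2 a)) * (exp(2 a t) - 1)
       = ((4/5)^2 / (2*6)) * (exp(12 t) - 1)
       = 4*exp(12*t)/75 - 4/75.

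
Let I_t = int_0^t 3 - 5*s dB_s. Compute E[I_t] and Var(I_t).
E[I_t] = 0; Var(I_t) = t*(25*t^2 - 45*t + 27)/3

The Itô integral of a deterministic integrand f(s) has mean 0 because each increment f(s) * (B_{s+ds} - B_s) has mean 0. By the Itô isometry:
  Var( int_0^t f(s) dB_s ) = E[ (int_0^t f(s) dB_s)^2 ] = int_0^t f(s)^2 ds.
Here f(s) = 3 - 5*s, so f(s)^2 = (5*s - 3)^2. Integrate:
  int_0^t ((5*s - 3)^2) ds = t*(25*t^2 - 45*t + 27)/3.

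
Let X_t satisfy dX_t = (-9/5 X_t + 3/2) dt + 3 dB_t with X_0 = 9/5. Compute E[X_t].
E[X_t] = 5/6 + 29*exp(-9*t/5)/30

Taking expectations and using E[dB_t] = 0, the mean m(t) = E[X_t] satisfies the ODE m'(t) = a m(t) + b with m(0) = x_0. With a = -9/5, b = 3/2, x_0 = 9/5, the solution is
  m(t) = x_0 * exp(a t) + (b/a) * (exp(a t) - 1)
       = (9/5) * exp((-9/5) t) + ((3/2)/(-9/5)) * (exp((-9/5) t) - 1)
       = 5/6 + 29*exp(-9*t/5)/30.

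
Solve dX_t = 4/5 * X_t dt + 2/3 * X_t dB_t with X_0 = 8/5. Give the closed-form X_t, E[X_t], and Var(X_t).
X_t = 8/5 * exp((26/45) t + (2/3) B_t); E[X_t] = 8*exp(4*t/5)/5; Var(X_t) = 64*(exp(4*t/9) - 1)*exp(8*t/5)/25

For GBM dX = mu X dt + sigma X dB with X_0 = x_0, apply Itô to Y = log X: dY = (mu - sigma^2/2) dt + sigma dB, so Y_t = log(x_0) + (mu - sigma^2/2) t + sigma B_t and hence X_t = x_0 * exp((mu - sigma^2/2) t + sigma B_t).
With mu = 4/5, sigma = 2/3, x_0 = 8/5, this gives:
  X_t = 8/5 * exp((26/45) * t + (2/3) * B_t).
Since sigma*B_t ~ Normal(0, sigma^2 t), E[exp(sigma*B_t)] = exp(sigma^2 t / 2); so E[X_t] = x_0 * exp((mu - sigma^2/2) t) * exp(sigma^2 t / 2) = x_0 * exp(mu t) = 8*exp(4*t/5)/5.
Var(X_t) = E[X_t^2] - (E[X_t])^2 = x_0^2 * exp(2 mu t) * (exp(sigma^2 t) - 1) = 64*(exp(4*t/9) - 1)*exp(8*t/5)/25.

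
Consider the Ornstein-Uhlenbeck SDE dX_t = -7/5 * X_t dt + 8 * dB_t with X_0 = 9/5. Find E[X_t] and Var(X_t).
E[X_t] = 9*exp(-7*t/5)/5; Var(X_t) = 160/7 - 160*exp(-14*t/5)/7

The OU SDE dX = -theta X dt + sigma dB admits the integrating factor exp(theta t): d(exp(theta t) X_t) = sigma exp(theta t) dB_t. Integrating from 0 to t:
  X_t = x_0 * exp(-theta t) + sigma * int_0^t exp(-theta (t-s)) dB_s.
The Itô integral has mean 0 and (by the Itô isometry) variance sigma^2 * int_0^t exp(-2 theta (t - s)) ds = sigma^2 * (1 - exp(-2 theta t)) / (2 theta).
With theta = 7/5, sigma = 8, x_0 = 9/5:
  E[X_t] = 9/5 * exp(-7/5 t) = 9*exp(-7*t/5)/5
  Var(X_t) = (8)^2 * (1 - exp(-2*7/5 t)) / (2 * 7/5) = 160/7 - 160*exp(-14*t/5)/7.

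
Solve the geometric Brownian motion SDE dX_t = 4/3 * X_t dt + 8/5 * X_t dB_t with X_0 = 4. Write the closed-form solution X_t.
X_t = 4 * exp((4/75) * t + (8/5) * B_t)

For GBM dX = mu X dt + sigma X dB with X_0 = x_0, apply Itô to Y = log X: dY = (mu - sigma^2/2) dt + sigma dB, so Y_t = log(x_0) + (mu - sigma^2/2) t + sigma B_t and hence X_t = x_0 * exp((mu - sigma^2/2) t + sigma B_t).
With mu = 4/3, sigma = 8/5, x_0 = 4, this gives:
  X_t = 4 * exp((4/75) * t + (8/5) * B_t).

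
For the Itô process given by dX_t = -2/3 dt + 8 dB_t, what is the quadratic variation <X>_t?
<X>_t = 64*t

For an Itô process dX_t = a(t) dt + b(t) dB_t, the quadratic variation is <X>_t = int_0^t b(s)^2 ds (the drift term does not contribute). Here b(s) = 8, so
  b(s)^2 = 64.
Integrating from 0 to t:
  <X>_t = int_0^t (64) ds = 64*t.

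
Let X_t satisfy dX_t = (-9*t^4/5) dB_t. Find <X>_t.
<X>_t = 9*t^9/25

For an Itô process dX_t = a(t) dt + b(t) dB_t, the quadratic variation is <X>_t = int_0^t b(s)^2 ds (the drift term does not contribute). Here b(s) = -9*s^4/5, so
  b(s)^2 = 81*s^8/25.
Integrating from 0 to t:
  <X>_t = int_0^t (81*s^8/25) ds = 9*t^9/25.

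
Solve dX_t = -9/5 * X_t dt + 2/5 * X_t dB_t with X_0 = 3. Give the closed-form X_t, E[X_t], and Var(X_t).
X_t = 3 * exp((-47/25) t + (2/5) B_t); E[X_t] = 3*exp(-9*t/5); Var(X_t) = (9*exp(4*t/25) - 9)*exp(-18*t/5)

For GBM dX = mu X dt + sigma X dB with X_0 = x_0, apply Itô to Y = log X: dY = (mu - sigma^2/2) dt + sigma dB, so Y_t = log(x_0) + (mu - sigma^2/2) t + sigma B_t and hence X_t = x_0 * exp((mu - sigma^2/2) t + sigma B_t).
With mu = -9/5, sigma = 2/5, x_0 = 3, this gives:
  X_t = 3 * exp((-47/25) * t + (2/5) * B_t).
Since sigma*B_t ~ Normal(0, sigma^2 t), E[exp(sigma*B_t)] = exp(sigma^2 t / 2); so E[X_t] = x_0 * exp((mu - sigma^2/2) t) * exp(sigma^2 t / 2) = x_0 * exp(mu t) = 3*exp(-9*t/5).
Var(X_t) = E[X_t^2] - (E[X_t])^2 = x_0^2 * exp(2 mu t) * (exp(sigma^2 t) - 1) = (9*exp(4*t/25) - 9)*exp(-18*t/5).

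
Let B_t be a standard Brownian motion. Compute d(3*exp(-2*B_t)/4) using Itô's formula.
d(3*exp(-2*B_t)/4) = (3*exp(-2*B_t)/2) dt + (-3*exp(-2*B_t)/2) dB_t

Itô's formula for f(B_t) gives d f(B_t) = f'(B_t) dB_t + (1/2) f''(B_t) dt. Compute derivatives of f(x) = 3*exp(-2*x)/4:
  f'(x)  = -3*exp(-2*x)/2
  f''(x) = 3*exp(-2*x)
Substitute x = B_t and multiply the f'' term by 1/2:
  drift     = (1/2) * (3*exp(-2*x)) evaluated at B_t = 3*exp(-2*B_t)/2
  diffusion = (-3*exp(-2*x)/2) evaluated at B_t = -3*exp(-2*B_t)/2
Therefore d(3*exp(-2*B_t)/4) = (3*exp(-2*B_t)/2) dt + (-3*exp(-2*B_t)/2) dB_t.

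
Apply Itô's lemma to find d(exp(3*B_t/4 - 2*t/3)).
d(exp(3*B_t/4 - 2*t/3)) = (-37*exp(3*B_t/4 - 2*t/3)/96) dt + (3*exp(3*B_t/4 - 2*t/3)/4) dB_t

Itô's formula for f(t, x): d f(t, B_t) = (f_t + (1/2) f_xx) dt + f_x dB_t. Compute partials of f(t, x) = exp(-2*t/3 + 3*x/4):
  f_t(t,x)  = -2*exp(-2*t/3 + 3*x/4)/3
  f_x(t,x)  = 3*exp(-2*t/3 + 3*x/4)/4
  f_xx(t,x) = 9*exp(-2*t/3 + 3*x/4)/16
Assemble drift = f_t + (1/2) f_xx = -37*exp(-2*t/3 + 3*x/4)/96 and diffusion = f_x = 3*exp(-2*t/3 + 3*x/4)/4. Substituting x = B_t:
  d(exp(3*B_t/4 - 2*t/3)) = (-37*exp(3*B_t/4 - 2*t/3)/96) dt + (3*exp(3*B_t/4 - 2*t/3)/4) dB_t.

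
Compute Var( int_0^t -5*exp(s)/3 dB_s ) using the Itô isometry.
Var = 25*exp(2*t)/18 - 25/18

The Itô integral of a deterministic integrand f(s) has mean 0 because each increment f(s) * (B_{s+ds} - B_s) has mean 0. By the Itô isometry:
  Var( int_0^t f(s) dB_s ) = E[ (int_0^t f(s) dB_s)^2 ] = int_0^t f(s)^2 ds.
Here f(s) = -5*exp(s)/3, so f(s)^2 = 25*exp(2*s)/9. Integrate:
  int_0^t (25*exp(2*s)/9) ds = 25*exp(2*t)/18 - 25/18.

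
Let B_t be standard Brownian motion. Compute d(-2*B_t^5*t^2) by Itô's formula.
d(-2*B_t^5*t^2) = (4*B_t^3*t*(-B_t^2 - 5*t)) dt + (-10*B_t^4*t^2) dB_t

Itô's formula for f(t, x): d f(t, B_t) = (f_t + (1/2) f_xx) dt + f_x dB_t. Compute partials of f(t, x) = -2*t^2*x^5:
  f_t(t,x)  = -4*t*x^5
  f_x(t,x)  = -10*t^2*x^4
  f_xx(t,x) = -40*t^2*x^3
Assemble drift = f_t + (1/2) f_xx = 4*t*x^3*(-5*t - x^2) and diffusion = f_x = -10*t^2*x^4. Substituting x = B_t:
  d(-2*B_t^5*t^2) = (4*B_t^3*t*(-B_t^2 - 5*t)) dt + (-10*B_t^4*t^2) dB_t.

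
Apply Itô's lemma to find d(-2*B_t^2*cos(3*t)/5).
d(-2*B_t^2*cos(3*t)/5) = (6*B_t^2*sin(3*t)/5 - 2*cos(3*t)/5) dt + (-4*B_t*cos(3*t)/5) dB_t

Itô's formula for f(t, x): d f(t, B_t) = (f_t + (1/2) f_xx) dt + f_x dB_t. Compute partials of f(t, x) = -2*x^2*cos(3*t)/5:
  f_t(t,x)  = 6*x^2*sin(3*t)/5
  f_x(t,x)  = -4*x*cos(3*t)/5
  f_xx(t,x) = -4*cos(3*t)/5
Assemble drift = f_t + (1/2) f_xx = 6*x^2*sin(3*t)/5 - 2*cos(3*t)/5 and diffusion = f_x = -4*x*cos(3*t)/5. Substituting x = B_t:
  d(-2*B_t^2*cos(3*t)/5) = (6*B_t^2*sin(3*t)/5 - 2*cos(3*t)/5) dt + (-4*B_t*cos(3*t)/5) dB_t.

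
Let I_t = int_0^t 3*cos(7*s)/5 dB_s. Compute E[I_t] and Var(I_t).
E[I_t] = 0; Var(I_t) = 9*t/50 + 9*sin(14*t)/700

The Itô integral of a deterministic integrand f(s) has mean 0 because each increment f(s) * (B_{s+ds} - B_s) has mean 0. By the Itô isometry:
  Var( int_0^t f(s) dB_s ) = E[ (int_0^t f(s) dB_s)^2 ] = int_0^t f(s)^2 ds.
Here f(s) = 3*cos(7*s)/5, so f(s)^2 = 9*cos(7*s)^2/25. Integrate:
  int_0^t (9*cos(7*s)^2/25) ds = 9*t/50 + 9*sin(14*t)/700.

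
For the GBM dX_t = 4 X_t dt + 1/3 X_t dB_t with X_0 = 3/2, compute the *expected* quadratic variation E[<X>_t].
E[<X>_t] = 9*exp(73*t/9)/292 - 9/292

<X>_t = int_0^t ((1/3) * X_s)^2 ds. Taking expectation inside the integral: E[<X>_t] = (1/3)^2 * int_0^t E[X_s^2] ds. For GBM, E[X_s^2] = x_0^2 * exp((2 mu + sigma^2) s). Integrating:
  E[<X>_t] = (1/3)^2 * (3/2)^2 * (exp((2*4 + (1/3)^2) t) - 1) / (2*4 + (1/3)^2)
           = (1/3)^2 * (3/2)^2 * (exp((73/9) t) - 1) / (73/9) = 9*exp(73*t/9)/292 - 9/292.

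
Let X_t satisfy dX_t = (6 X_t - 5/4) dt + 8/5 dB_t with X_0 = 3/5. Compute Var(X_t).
Var(X_t) = 16*exp(12*t)/75 - 16/75

The variance V(t) = Var(X_t) satisfies V'(t) = 2 a V(t) + c^2 with V(0) = 0 (drift coefficient is linear in X, diffusion is constant). With a = 6, c = 8/5, the solution is
  V(t) = (c^2 / (2 a)) * (exp(2 a t) - 1)
       = ((8/5)^2 / (2*6)) * (exp(12 t) - 1)
       = 16*exp(12*t)/75 - 16/75.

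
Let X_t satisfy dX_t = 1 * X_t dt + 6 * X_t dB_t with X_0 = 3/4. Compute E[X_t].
E[X_t] = 3*exp(t)/4

For GBM dX = mu X dt + sigma X dB with X_0 = x_0, apply Itô to Y = log X: dY = (mu - sigma^2/2) dt + sigma dB, so Y_t = log(x_0) + (mu - sigma^2/2) t + sigma B_t and hence X_t = x_0 * exp((mu - sigma^2/2) t + sigma B_t).
With mu = 1, sigma = 6, x_0 = 3/4, this gives:
  X_t = 3/4 * exp((-17) * t + (6) * B_t).
Since sigma*B_t ~ Normal(0, sigma^2 t), E[exp(sigma*B_t)] = exp(sigma^2 t / 2); so E[X_t] = x_0 * exp((mu - sigma^2/2) t) * exp(sigma^2 t / 2) = x_0 * exp(mu t) = 3*exp(t)/4.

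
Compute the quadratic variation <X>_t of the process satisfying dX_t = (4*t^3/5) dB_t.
<X>_t = 16*t^7/175

For an Itô process dX_t = a(t) dt + b(t) dB_t, the quadratic variation is <X>_t = int_0^t b(s)^2 ds (the drift term does not contribute). Here b(s) = 4*s^3/5, so
  b(s)^2 = 16*s^6/25.
Integrating from 0 to t:
  <X>_t = int_0^t (16*s^6/25) ds = 16*t^7/175.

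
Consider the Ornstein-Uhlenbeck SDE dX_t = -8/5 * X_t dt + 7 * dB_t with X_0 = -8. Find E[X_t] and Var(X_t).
E[X_t] = -8*exp(-8*t/5); Var(X_t) = 245/16 - 245*exp(-16*t/5)/16

The OU SDE dX = -theta X dt + sigma dB admits the integrating factor exp(theta t): d(exp(theta t) X_t) = sigma exp(theta t) dB_t. Integrating from 0 to t:
  X_t = x_0 * exp(-theta t) + sigma * int_0^t exp(-theta (t-s)) dB_s.
The Itô integral has mean 0 and (by the Itô isometry) variance sigma^2 * int_0^t exp(-2 theta (t - s)) ds = sigma^2 * (1 - exp(-2 theta t)) / (2 theta).
With theta = 8/5, sigma = 7, x_0 = -8:
  E[X_t] = -8 * exp(-8/5 t) = -8*exp(-8*t/5)
  Var(X_t) = (7)^2 * (1 - exp(-2*8/5 t)) / (2 * 8/5) = 245/16 - 245*exp(-16*t/5)/16.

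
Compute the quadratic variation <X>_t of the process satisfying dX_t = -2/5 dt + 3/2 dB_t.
<X>_t = 9*t/4

For an Itô process dX_t = a(t) dt + b(t) dB_t, the quadratic variation is <X>_t = int_0^t b(s)^2 ds (the drift term does not contribute). Here b(s) = 3/2, so
  b(s)^2 = 9/4.
Integrating from 0 to t:
  <X>_t = int_0^t (9/4) ds = 9*t/4.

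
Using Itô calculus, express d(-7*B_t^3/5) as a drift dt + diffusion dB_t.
d(-7*B_t^3/5) = (-21*B_t/5) dt + (-21*B_t^2/5) dB_t

Itô's formula for f(B_t) gives d f(B_t) = f'(B_t) dB_t + (1/2) f''(B_t) dt. Compute derivatives of f(x) = -7*x^3/5:
  f'(x)  = -21*x^2/5
  f''(x) = -42*x/5
Substitute x = B_t and multiply the f'' term by 1/2:
  drift     = (1/2) * (-42*x/5) evaluated at B_t = -21*B_t/5
  diffusion = (-21*x^2/5) evaluated at B_t = -21*B_t^2/5
Therefore d(-7*B_t^3/5) = (-21*B_t/5) dt + (-21*B_t^2/5) dB_t.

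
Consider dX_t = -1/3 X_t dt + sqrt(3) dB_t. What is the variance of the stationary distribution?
lim Var(X_t) = 9/2

The OU SDE dX = -theta X dt + sigma dB admits the integrating factor exp(theta t): d(exp(theta t) X_t) = sigma exp(theta t) dB_t. Integrating from 0 to t gives X_t = x_0 * exp(-theta t) + sigma * int_0^t exp(-theta (t-s)) dB_s for any initial x_0. The Itô integral has variance (by the Itô isometry) sigma^2 * int_0^t exp(-2 theta (t - s)) ds = sigma^2 * (1 - exp(-2 theta t)) / (2 theta), independent of x_0.
With theta = 1/3, sigma = sqrt(3):
  Var(X_t) = (sqrt(3))^2 * (1 - exp(-2*1/3 t)) / (2 * 1/3) = 9/2 - 9*exp(-2*t/3)/2.
As t -> infinity, exp(-2*1/3 t) -> 0, so the stationary variance is sigma^2 / (2 theta) = 9/2.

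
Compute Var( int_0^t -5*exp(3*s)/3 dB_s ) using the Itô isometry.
Var = 25*exp(6*t)/54 - 25/54

The Itô integral of a deterministic integrand f(s) has mean 0 because each increment f(s) * (B_{s+ds} - B_s) has mean 0. By the Itô isometry:
  Var( int_0^t f(s) dB_s ) = E[ (int_0^t f(s) dB_s)^2 ] = int_0^t f(s)^2 ds.
Here f(s) = -5*exp(3*s)/3, so f(s)^2 = 25*exp(6*s)/9. Integrate:
  int_0^t (25*exp(6*s)/9) ds = 25*exp(6*t)/54 - 25/54.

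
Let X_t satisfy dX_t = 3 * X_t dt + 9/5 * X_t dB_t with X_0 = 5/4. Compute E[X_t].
E[X_t] = 5*exp(3*t)/4

For GBM dX = mu X dt + sigma X dB with X_0 = x_0, apply Itô to Y = log X: dY = (mu - sigma^2/2) dt + sigma dB, so Y_t = log(x_0) + (mu - sigma^2/2) t + sigma B_t and hence X_t = x_0 * exp((mu - sigma^2/2) t + sigma B_t).
With mu = 3, sigma = 9/5, x_0 = 5/4, this gives:
  X_t = 5/4 * exp((69/50) * t + (9/5) * B_t).
Since sigma*B_t ~ Normal(0, sigma^2 t), E[exp(sigma*B_t)] = exp(sigma^2 t / 2); so E[X_t] = x_0 * exp((mu - sigma^2/2) t) * exp(sigma^2 t / 2) = x_0 * exp(mu t) = 5*exp(3*t)/4.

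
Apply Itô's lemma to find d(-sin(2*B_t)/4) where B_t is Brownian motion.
d(-sin(2*B_t)/4) = (sin(2*B_t)/2) dt + (-cos(2*B_t)/2) dB_t

Itô's formula for f(B_t) gives d f(B_t) = f'(B_t) dB_t + (1/2) f''(B_t) dt. Compute derivatives of f(x) = -sin(2*x)/4:
  f'(x)  = -cos(2*x)/2
  f''(x) = sin(2*x)
Substitute x = B_t and multiply the f'' term by 1/2:
  drift     = (1/2) * (sin(2*x)) evaluated at B_t = sin(2*B_t)/2
  diffusion = (-cos(2*x)/2) evaluated at B_t = -cos(2*B_t)/2
Therefore d(-sin(2*B_t)/4) = (sin(2*B_t)/2) dt + (-cos(2*B_t)/2) dB_t.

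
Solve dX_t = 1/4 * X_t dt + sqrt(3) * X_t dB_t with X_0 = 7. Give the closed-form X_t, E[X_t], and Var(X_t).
X_t = 7 * exp((-5/4) t + (sqrt(3)) B_t); E[X_t] = 7*exp(t/4); Var(X_t) = 49*(exp(3*t) - 1)*exp(t/2)

For GBM dX = mu X dt + sigma X dB with X_0 = x_0, apply Itô to Y = log X: dY = (mu - sigma^2/2) dt + sigma dB, so Y_t = log(x_0) + (mu - sigma^2/2) t + sigma B_t and hence X_t = x_0 * exp((mu - sigma^2/2) t + sigma B_t).
With mu = 1/4, sigma = sqrt(3), x_0 = 7, this gives:
  X_t = 7 * exp((-5/4) * t + (sqrt(3)) * B_t).
Since sigma*B_t ~ Normal(0, sigma^2 t), E[exp(sigma*B_t)] = exp(sigma^2 t / 2); so E[X_t] = x_0 * exp((mu - sigma^2/2) t) * exp(sigma^2 t / 2) = x_0 * exp(mu t) = 7*exp(t/4).
Var(X_t) = E[X_t^2] - (E[X_t])^2 = x_0^2 * exp(2 mu t) * (exp(sigma^2 t) - 1) = 49*(exp(3*t) - 1)*exp(t/2).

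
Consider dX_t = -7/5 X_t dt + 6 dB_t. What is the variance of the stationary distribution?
lim Var(X_t) = 90/7

The OU SDE dX = -theta X dt + sigma dB admits the integrating factor exp(theta t): d(exp(theta t) X_t) = sigma exp(theta t) dB_t. Integrating from 0 to t gives X_t = x_0 * exp(-theta t) + sigma * int_0^t exp(-theta (t-s)) dB_s for any initial x_0. The Itô integral has variance (by the Itô isometry) sigma^2 * int_0^t exp(-2 theta (t - s)) ds = sigma^2 * (1 - exp(-2 theta t)) / (2 theta), independent of x_0.
With theta = 7/5, sigma = 6:
  Var(X_t) = (6)^2 * (1 - exp(-2*7/5 t)) / (2 * 7/5) = 90/7 - 90*exp(-14*t/5)/7.
As t -> infinity, exp(-2*7/5 t) -> 0, so the stationary variance is sigma^2 / (2 theta) = 90/7.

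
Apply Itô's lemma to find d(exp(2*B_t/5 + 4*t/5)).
d(exp(2*B_t/5 + 4*t/5)) = (22*exp(2*B_t/5 + 4*t/5)/25) dt + (2*exp(2*B_t/5 + 4*t/5)/5) dB_t

Itô's formula for f(t, x): d f(t, B_t) = (f_t + (1/2) f_xx) dt + f_x dB_t. Compute partials of f(t, x) = exp(4*t/5 + 2*x/5):
  f_t(t,x)  = 4*exp(4*t/5 + 2*x/5)/5
  f_x(t,x)  = 2*exp(4*t/5 + 2*x/5)/5
  f_xx(t,x) = 4*exp(4*t/5 + 2*x/5)/25
Assemble drift = f_t + (1/2) f_xx = 22*exp(4*t/5 + 2*x/5)/25 and diffusion = f_x = 2*exp(4*t/5 + 2*x/5)/5. Substituting x = B_t:
  d(exp(2*B_t/5 + 4*t/5)) = (22*exp(2*B_t/5 + 4*t/5)/25) dt + (2*exp(2*B_t/5 + 4*t/5)/5) dB_t.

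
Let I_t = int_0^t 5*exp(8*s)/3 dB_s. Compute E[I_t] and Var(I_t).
E[I_t] = 0; Var(I_t) = 25*exp(16*t)/144 - 25/144

The Itô integral of a deterministic integrand f(s) has mean 0 because each increment f(s) * (B_{s+ds} - B_s) has mean 0. By the Itô isometry:
  Var( int_0^t f(s) dB_s ) = E[ (int_0^t f(s) dB_s)^2 ] = int_0^t f(s)^2 ds.
Here f(s) = 5*exp(8*s)/3, so f(s)^2 = 25*exp(16*s)/9. Integrate:
  int_0^t (25*exp(16*s)/9) ds = 25*exp(16*t)/144 - 25/144.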